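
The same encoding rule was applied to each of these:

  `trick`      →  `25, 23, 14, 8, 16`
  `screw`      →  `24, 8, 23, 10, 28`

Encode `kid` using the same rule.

16, 14, 9

t is letter #20 and maps to 25: an offset of 5. Each letter is replaced by its alphabet position (a=1..z=26) + 5.
On kid: k=11→16, i=9→14, d=4→9.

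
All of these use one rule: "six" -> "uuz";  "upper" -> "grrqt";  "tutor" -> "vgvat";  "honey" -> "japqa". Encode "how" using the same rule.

jay

The shift depends on letter class: consonant s→u is +2, but vowel i→u is +12. Two shifts are in play — +12 for a/e/i/o/u, +2 for every other letter.
On how: h(cons)+2=j, o(vowel)+12=a, w(cons)+2=y.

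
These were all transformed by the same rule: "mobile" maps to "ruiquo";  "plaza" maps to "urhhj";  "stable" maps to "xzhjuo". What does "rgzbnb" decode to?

In mobile: m→r is +5, o→u is +6, b→i is +7, i→q is +8 — the shift increases by 1 each position. Letter i (0-indexed) is shifted by i+5, so successive shifts are 5, 6, 7, ….
Decoding rgzbnb: r−5=m, g−6=a, z−7=s, b−8=t, n−9=e, b−10=r.

master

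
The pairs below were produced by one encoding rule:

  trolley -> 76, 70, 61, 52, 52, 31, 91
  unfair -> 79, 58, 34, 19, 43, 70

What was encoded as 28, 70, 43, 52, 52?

Each letter becomes 3×(its alphabet position, a=1..z=26) + 16.
Undoing it on 28, 70, 43, 52, 52: 28→(28−16)÷3=4=d, 70→(70−16)÷3=18=r, 43→(43−16)÷3=9=i, 52→(52−16)÷3=12=l, 52→(52−16)÷3=12=l.

drill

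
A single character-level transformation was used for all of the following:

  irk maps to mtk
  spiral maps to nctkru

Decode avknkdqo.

mobility

Two steps: reverse the string, then apply a Caesar shift of +2.
Reversing it on avknkdqo: shift back: a−2=y, v−2=t, k−2=i, n−2=l, k−2=i, d−2=b, q−2=o, o−2=m → ytilibom; then reverse → mobility.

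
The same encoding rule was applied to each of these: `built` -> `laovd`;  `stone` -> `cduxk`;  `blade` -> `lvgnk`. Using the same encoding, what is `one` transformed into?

uxk

The shift depends on letter class: consonant b→l is +10, but vowel u→a is +6. Vowels shift forward by 6 and consonants shift forward by 10.
On one: o(vowel)+6=u, n(cons)+10=x, e(vowel)+6=k.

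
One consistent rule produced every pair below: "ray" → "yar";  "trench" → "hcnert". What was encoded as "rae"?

ear

The output letters match the input read backwards: ray reversed is yar. The word is simply reversed.
Undoing it on rae: then reverse → ear.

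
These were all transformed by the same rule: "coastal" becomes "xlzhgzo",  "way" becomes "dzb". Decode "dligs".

worth

Letters are reflected about the middle of the alphabet (position → 25−position): Atbash.
Reversing it on dligs: d↔w, l↔o, i↔r, g↔t, s↔h.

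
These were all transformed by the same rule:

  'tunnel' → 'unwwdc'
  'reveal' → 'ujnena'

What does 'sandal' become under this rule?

ujmwjb

The output letters match the input read backwards, each shifted +9: tunnel reversed is lennut. The word is reversed, then every letter is shifted forward by 9.
Applying it to sandal: reverse → ladnas; then shift: l+9=u, a+9=j, d+9=m, n+9=w, a+9=j, s+9=b.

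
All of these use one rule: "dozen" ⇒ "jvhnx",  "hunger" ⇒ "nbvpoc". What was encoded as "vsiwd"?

In dozen: d→j is +6, o→v is +7, z→h is +8, e→n is +9 — the shift increases by 1 each position. Each letter shifts forward by (position + 6), i.e. 6, 7, 8, … — the shift grows by one for each successive letter.
Reversing it on vsiwd: v−6=p, s−7=l, i−8=a, w−9=n, d−10=t.

plant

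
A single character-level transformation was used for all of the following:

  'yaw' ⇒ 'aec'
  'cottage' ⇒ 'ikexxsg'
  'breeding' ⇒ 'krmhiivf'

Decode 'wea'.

The word is reversed, then every letter is shifted forward by 4.
Undoing it on wea: shift back: w−4=s, e−4=a, a−4=w → saw; then reverse → was.

was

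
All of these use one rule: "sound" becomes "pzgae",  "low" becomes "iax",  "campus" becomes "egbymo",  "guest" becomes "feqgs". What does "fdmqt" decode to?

heart

The output letters match the input read backwards, each shifted +12: sound reversed is dnuos. Two steps: reverse the string, then apply a Caesar shift of +12.
Reversing it on fdmqt: shift back: f−12=t, d−12=r, m−12=a, q−12=e, t−12=h → traeh; then reverse → heart.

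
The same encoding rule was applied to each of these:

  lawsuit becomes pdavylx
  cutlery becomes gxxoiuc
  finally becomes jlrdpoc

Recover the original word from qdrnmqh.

Shifts by position in lawsuit: pos 0: l→p (+4), pos 1: a→d (+3), pos 2: w→a (+4), pos 3: s→v (+3) — repeating every 2. It's a Vigenère-style cipher with numeric key [4,3]: position i shifts by key[i mod 2].
Undoing it on qdrnmqh: q−4=m, d−3=a, r−4=n, n−3=k, m−4=i, q−3=n, h−4=d.

mankind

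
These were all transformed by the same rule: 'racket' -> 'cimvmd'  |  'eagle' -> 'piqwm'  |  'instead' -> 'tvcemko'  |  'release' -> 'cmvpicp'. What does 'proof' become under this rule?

azyzn

Shifts by position in racket: pos 0: r→c (+11), pos 1: a→i (+8), pos 2: c→m (+10), pos 3: k→v (+11), pos 4: e→m (+8), pos 5: t→d (+10) — repeating every 3. A repeating key of period 3 is used — shifts +11, +8, +10 over and over.
For proof: p+11=a, r+8=z, o+10=y, o+11=z, f+8=n.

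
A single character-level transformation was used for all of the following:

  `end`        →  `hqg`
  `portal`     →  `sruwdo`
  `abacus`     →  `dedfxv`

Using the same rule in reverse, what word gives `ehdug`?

Compare letters: e→h is +3, n→q is +3, d→g is +3 — a constant shift. Each letter is shifted forward by 3 in the alphabet (a Caesar shift of +3).
Reversing it on ehdug: e−3=b, h−3=e, d−3=a, u−3=r, g−3=d.

beard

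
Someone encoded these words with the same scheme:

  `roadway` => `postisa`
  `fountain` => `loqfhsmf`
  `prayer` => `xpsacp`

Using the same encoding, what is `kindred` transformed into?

r(17)→p(15) and o(14)→o(14) fit y≡9x+18 (mod 26); the inverse of 9 mod 26 is 3. This is an affine cipher: with a=0,…,z=25, each position x becomes (9x+18) mod 26.
On kindred: k(10)→9·10+18≡4=e; i(8)→9·8+18≡12=m; n(13)→9·13+18≡5=f; d(3)→9·3+18≡19=t; r(17)→9·17+18≡15=p; e(4)→9·4+18≡2=c; d(3)→9·3+18≡19=t (all mod 26).

emftpct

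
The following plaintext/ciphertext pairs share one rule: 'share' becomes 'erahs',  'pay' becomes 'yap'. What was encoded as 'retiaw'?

waiter

The output letters match the input read backwards: share reversed is erahs. The word is simply reversed.
Reversing it on retiaw: then reverse → waiter.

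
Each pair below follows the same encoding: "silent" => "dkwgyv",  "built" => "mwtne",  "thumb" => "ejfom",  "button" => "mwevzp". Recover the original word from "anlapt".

Shifts by position in silent: pos 0: s→d (+11), pos 1: i→k (+2), pos 2: l→w (+11), pos 3: e→g (+2) — repeating every 2. It's a Vigenère-style cipher with numeric key [11,2]: position i shifts by key[i mod 2].
Undoing it on anlapt: a−11=p, n−2=l, l−11=a, a−2=y, p−11=e, t−2=r.

player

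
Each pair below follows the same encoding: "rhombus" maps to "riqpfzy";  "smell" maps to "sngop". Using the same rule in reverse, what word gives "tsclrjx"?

trainer

In rhombus: r→r is +0, h→i is +1, o→q is +2, m→p is +3 — the shift increases by 1 each position. Letter i (0-indexed) is shifted by i+0, so successive shifts are 0, 1, 2, ….
Undoing it on tsclrjx: t−0=t, s−1=r, c−2=a, l−3=i, r−4=n, j−5=e, x−6=r.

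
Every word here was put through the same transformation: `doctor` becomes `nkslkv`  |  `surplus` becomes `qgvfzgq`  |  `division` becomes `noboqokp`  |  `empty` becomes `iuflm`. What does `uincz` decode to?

Treating letters as 0–25, the rule is x ↦ 21x + 2 (mod 26).
Reversing it on uincz: u(20)→5·(20−2)≡12=m; i(8)→5·(8−2)≡4=e; n(13)→5·(13−2)≡3=d; c(2)→5·(2−2)≡0=a; z(25)→5·(25−2)≡11=l (all mod 26).

medal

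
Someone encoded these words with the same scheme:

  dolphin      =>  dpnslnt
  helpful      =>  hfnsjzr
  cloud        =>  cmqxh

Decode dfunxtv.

desktop

Each letter shifts forward by its position index (0, 1, 2, …) — the shift grows by one for each successive letter.
Undoing it on dfunxtv: d−0=d, f−1=e, u−2=s, n−3=k, x−4=t, t−5=o, v−6=p.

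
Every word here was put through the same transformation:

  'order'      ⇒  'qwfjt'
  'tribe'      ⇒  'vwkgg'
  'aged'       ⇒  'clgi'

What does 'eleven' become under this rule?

The shifts repeat in a cycle of length 2: positions 0,1,… shift by +2, +5, then the pattern repeats.
For eleven: e+2=g, l+5=q, e+2=g, v+5=a, e+2=g, n+5=s.

gqgags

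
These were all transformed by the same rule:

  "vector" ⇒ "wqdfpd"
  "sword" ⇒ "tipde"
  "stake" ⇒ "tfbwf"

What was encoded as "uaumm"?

Shifts by position in vector: pos 0: v→w (+1), pos 1: e→q (+12), pos 2: c→d (+1), pos 3: t→f (+12) — repeating every 2. It's a Vigenère-style cipher with numeric key [1,12]: position i shifts by key[i mod 2].
Decoding uaumm: u−1=t, a−12=o, u−1=t, m−12=a, m−1=l.

total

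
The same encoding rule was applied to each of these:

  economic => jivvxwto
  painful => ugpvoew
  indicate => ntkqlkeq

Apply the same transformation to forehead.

kuymqolp

The shift increases by 1 at each position, starting from +5: 5, 6, 7, ….
On forehead: f+5=k, o+6=u, r+7=y, e+8=m, h+9=q, e+10=o, a+11=l, d+12=p.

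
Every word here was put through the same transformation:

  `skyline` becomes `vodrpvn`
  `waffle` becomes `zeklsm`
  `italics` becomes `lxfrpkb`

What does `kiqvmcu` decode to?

In skyline: s→v is +3, k→o is +4, y→d is +5, l→r is +6 — the shift increases by 1 each position. Each letter shifts forward by (position + 3), i.e. 3, 4, 5, … — the shift grows by one for each successive letter.
Reversing it on kiqvmcu: k−3=h, i−4=e, q−5=l, v−6=p, m−7=f, c−8=u, u−9=l.

helpful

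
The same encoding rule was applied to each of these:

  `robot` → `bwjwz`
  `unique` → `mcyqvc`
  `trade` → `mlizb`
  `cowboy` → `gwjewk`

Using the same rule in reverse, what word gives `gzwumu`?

memory

The output letters match the input read backwards, each shifted +8: robot reversed is tobor. The word is reversed, then every letter is shifted forward by 8.
Undoing it on gzwumu: shift back: g−8=y, z−8=r, w−8=o, u−8=m, m−8=e, u−8=m → yromem; then reverse → memory.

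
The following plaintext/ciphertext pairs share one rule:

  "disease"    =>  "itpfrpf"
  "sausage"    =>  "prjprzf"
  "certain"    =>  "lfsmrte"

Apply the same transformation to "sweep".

d(3)→i(8) and i(8)→t(19) fit y≡23x+17 (mod 26); the inverse of 23 mod 26 is 17. Treating letters as 0–25, the rule is x ↦ 23x + 17 (mod 26).
For sweep: s(18)→23·18+17≡15=p; w(22)→23·22+17≡3=d; e(4)→23·4+17≡5=f; e(4)→23·4+17≡5=f; p(15)→23·15+17≡24=y (all mod 26).

pdffy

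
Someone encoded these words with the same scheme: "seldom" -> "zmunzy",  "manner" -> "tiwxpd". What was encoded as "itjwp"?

In seldom: s→z is +7, e→m is +8, l→u is +9, d→n is +10 — the shift increases by 1 each position. Letter i (0-indexed) is shifted by i+7, so successive shifts are 7, 8, 9, ….
Undoing it on itjwp: i−7=b, t−8=l, j−9=a, w−10=m, p−11=e.

blame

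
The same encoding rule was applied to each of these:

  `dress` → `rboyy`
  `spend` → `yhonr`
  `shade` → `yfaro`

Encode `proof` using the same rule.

hbkkl

Each letter's alphabet position (a=0..z=25) is mapped through 23·x+0 mod 26 — an affine cipher.
Applying it to proof: p(15)→23·15+0≡7=h; r(17)→23·17+0≡1=b; o(14)→23·14+0≡10=k; o(14)→23·14+0≡10=k; f(5)→23·5+0≡11=l (all mod 26).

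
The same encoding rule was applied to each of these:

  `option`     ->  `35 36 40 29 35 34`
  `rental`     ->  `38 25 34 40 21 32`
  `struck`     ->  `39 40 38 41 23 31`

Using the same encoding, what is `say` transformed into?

o is letter #15 and maps to 35: an offset of 20. The number is (letter's place in the alphabet, a=1) + 20.
On say: s=19→39, a=1→21, y=25→45.

39 21 45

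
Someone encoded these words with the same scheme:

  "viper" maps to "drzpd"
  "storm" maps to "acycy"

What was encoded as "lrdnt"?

In viper: v→d is +8, i→r is +9, p→z is +10, e→p is +11 — the shift increases by 1 each position. Each letter shifts forward by (position + 8), i.e. 8, 9, 10, … — the shift grows by one for each successive letter.
Undoing it on lrdnt: l−8=d, r−9=i, d−10=t, n−11=c, t−12=h.

ditch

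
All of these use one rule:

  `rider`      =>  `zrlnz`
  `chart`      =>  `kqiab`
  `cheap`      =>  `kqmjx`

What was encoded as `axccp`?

Shifts by position in rider: pos 0: r→z (+8), pos 1: i→r (+9), pos 2: d→l (+8), pos 3: e→n (+9) — repeating every 2. It's a Vigenère-style cipher with numeric key [8,9]: position i shifts by key[i mod 2].
Reversing it on axccp: a−8=s, x−9=o, c−8=u, c−9=t, p−8=h.

south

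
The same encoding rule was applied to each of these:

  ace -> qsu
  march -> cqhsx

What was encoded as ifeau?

Compare letters: a→q is +16, c→s is +16, e→u is +16 — a constant shift. It's a constant shift of +16 (ROT16).
Reversing it on ifeau: i−16=s, f−16=p, e−16=o, a−16=k, u−16=e.

spoke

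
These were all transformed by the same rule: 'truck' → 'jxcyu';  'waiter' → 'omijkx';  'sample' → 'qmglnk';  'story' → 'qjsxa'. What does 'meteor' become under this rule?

gkjksx

Each letter's alphabet position (a=0..z=25) is mapped through 19·x+12 mod 26 — an affine cipher.
On meteor: m(12)→19·12+12≡6=g; e(4)→19·4+12≡10=k; t(19)→19·19+12≡9=j; e(4)→19·4+12≡10=k; o(14)→19·14+12≡18=s; r(17)→19·17+12≡23=x (all mod 26).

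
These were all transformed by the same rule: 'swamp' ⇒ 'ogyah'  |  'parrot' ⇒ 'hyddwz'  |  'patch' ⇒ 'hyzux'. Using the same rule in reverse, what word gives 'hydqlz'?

parent

Treating letters as 0–25, the rule is x ↦ 11x + 24 (mod 26).
Undoing it on hydqlz: h(7)→19·(7−24)≡15=p; y(24)→19·(24−24)≡0=a; d(3)→19·(3−24)≡17=r; q(16)→19·(16−24)≡4=e; l(11)→19·(11−24)≡13=n; z(25)→19·(25−24)≡19=t (all mod 26).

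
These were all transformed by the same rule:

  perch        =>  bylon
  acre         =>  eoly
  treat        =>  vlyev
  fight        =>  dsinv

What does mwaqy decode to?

p(15)→b(1) and e(4)→y(24) fit y≡5x+4 (mod 26); the inverse of 5 mod 26 is 21. This is an affine cipher: with a=0,…,z=25, each position x becomes (5x+4) mod 26.
Decoding mwaqy: m(12)→21·(12−4)≡12=m; w(22)→21·(22−4)≡14=o; a(0)→21·(0−4)≡20=u; q(16)→21·(16−4)≡18=s; y(24)→21·(24−4)≡4=e (all mod 26).

mouse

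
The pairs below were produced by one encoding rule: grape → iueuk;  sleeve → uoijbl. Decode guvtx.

In grape: g→i is +2, r→u is +3, a→e is +4, p→u is +5 — the shift increases by 1 each position. The shift increases by 1 at each position, starting from +2: 2, 3, 4, ….
Undoing it on guvtx: g−2=e, u−3=r, v−4=r, t−5=o, x−6=r.

error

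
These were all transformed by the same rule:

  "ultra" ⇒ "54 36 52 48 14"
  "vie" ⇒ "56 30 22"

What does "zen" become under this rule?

u(#21)→54 and l(#12)→36: differences scale by 2, so n = 2·pos + 12. With a=1..z=26, the number is 2·pos + 12.
For zen: z=26→64, e=5→22, n=14→40.

64 22 40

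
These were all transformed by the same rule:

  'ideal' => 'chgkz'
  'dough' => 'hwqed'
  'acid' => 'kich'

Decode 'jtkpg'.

i(8)→c(2) and d(3)→h(7) fit y≡25x+10 (mod 26); the inverse of 25 mod 26 is 25. Each letter's alphabet position (a=0..z=25) is mapped through 25·x+10 mod 26 — an affine cipher.
Decoding jtkpg: j(9)→25·(9−10)≡1=b; t(19)→25·(19−10)≡17=r; k(10)→25·(10−10)≡0=a; p(15)→25·(15−10)≡21=v; g(6)→25·(6−10)≡4=e (all mod 26).

brave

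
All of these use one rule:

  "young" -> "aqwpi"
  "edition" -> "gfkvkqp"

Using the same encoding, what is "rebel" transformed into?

tgdgn

Compare letters: y→a is +2, o→q is +2, u→w is +2 — a constant shift. Every letter moves 2 places later in the alphabet, wrapping around z→a.
Applying it to rebel: r+2=t, e+2=g, b+2=d, e+2=g, l+2=n.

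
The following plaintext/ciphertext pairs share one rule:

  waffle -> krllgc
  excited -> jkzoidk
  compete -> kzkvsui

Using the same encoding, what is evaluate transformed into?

The output letters match the input read backwards, each shifted +6: waffle reversed is elffaw. The word is reversed, then every letter is shifted forward by 6.
Applying it to evaluate: reverse → etaulave; then shift: e+6=k, t+6=z, a+6=g, u+6=a, l+6=r, a+6=g, v+6=b, e+6=k.

kzgargbk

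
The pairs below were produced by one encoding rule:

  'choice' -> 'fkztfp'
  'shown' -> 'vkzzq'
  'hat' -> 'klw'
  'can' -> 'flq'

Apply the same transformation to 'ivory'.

tyzub

Two shifts are in play — +11 for a/e/i/o/u, +3 for every other letter.
On ivory: i(vowel)+11=t, v(cons)+3=y, o(vowel)+11=z, r(cons)+3=u, y(cons)+3=b.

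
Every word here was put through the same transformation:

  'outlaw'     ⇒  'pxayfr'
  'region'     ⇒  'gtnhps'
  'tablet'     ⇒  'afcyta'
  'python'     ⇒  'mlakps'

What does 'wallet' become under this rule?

o(14)→p(15) and u(20)→x(23) fit y≡23x+5 (mod 26); the inverse of 23 mod 26 is 17. Each letter's alphabet position (a=0..z=25) is mapped through 23·x+5 mod 26 — an affine cipher.
For wallet: w(22)→23·22+5≡17=r; a(0)→23·0+5≡5=f; l(11)→23·11+5≡24=y; l(11)→23·11+5≡24=y; e(4)→23·4+5≡19=t; t(19)→23·19+5≡0=a (all mod 26).

rfyyta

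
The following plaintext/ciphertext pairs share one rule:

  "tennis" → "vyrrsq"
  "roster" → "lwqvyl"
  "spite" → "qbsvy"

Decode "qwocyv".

socket

This is an affine cipher: with a=0,…,z=25, each position x becomes (5x+4) mod 26.
Decoding qwocyv: q(16)→21·(16−4)≡18=s; w(22)→21·(22−4)≡14=o; o(14)→21·(14−4)≡2=c; c(2)→21·(2−4)≡10=k; y(24)→21·(24−4)≡4=e; v(21)→21·(21−4)≡19=t (all mod 26).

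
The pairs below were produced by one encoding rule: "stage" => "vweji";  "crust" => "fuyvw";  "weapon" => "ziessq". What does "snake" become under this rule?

The shift depends on letter class: consonant s→v is +3, but vowel a→e is +4. Two shifts are in play — +4 for a/e/i/o/u, +3 for every other letter.
For snake: s(cons)+3=v, n(cons)+3=q, a(vowel)+4=e, k(cons)+3=n, e(vowel)+4=i.

vqeni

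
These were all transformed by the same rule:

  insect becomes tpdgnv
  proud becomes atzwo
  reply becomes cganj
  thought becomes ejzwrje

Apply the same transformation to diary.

okltj

Shifts by position in insect: pos 0: i→t (+11), pos 1: n→p (+2), pos 2: s→d (+11), pos 3: e→g (+2) — repeating every 2. A repeating key of period 2 is used — shifts +11, +2 over and over.
On diary: d+11=o, i+2=k, a+11=l, r+2=t, y+11=j.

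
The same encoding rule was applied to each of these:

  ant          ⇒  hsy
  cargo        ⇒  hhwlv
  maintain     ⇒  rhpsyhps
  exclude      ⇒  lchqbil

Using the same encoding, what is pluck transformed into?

The shift depends on letter class: consonant n→s is +5, but vowel a→h is +7. Two shifts are in play — +7 for a/e/i/o/u, +5 for every other letter.
On pluck: p(cons)+5=u, l(cons)+5=q, u(vowel)+7=b, c(cons)+5=h, k(cons)+5=p.

uqbhp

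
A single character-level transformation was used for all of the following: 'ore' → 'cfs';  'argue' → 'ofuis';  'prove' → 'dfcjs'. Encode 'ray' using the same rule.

It's a constant shift of +14 (ROT14).
Applying it to ray: r+14=f, a+14=o, y+14=m.

fom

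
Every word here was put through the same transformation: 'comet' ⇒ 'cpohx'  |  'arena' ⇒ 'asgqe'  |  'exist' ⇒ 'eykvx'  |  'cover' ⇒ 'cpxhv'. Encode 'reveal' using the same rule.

In comet: c→c is +0, o→p is +1, m→o is +2, e→h is +3 — the shift increases by 1 each position. Letter i (0-indexed) is shifted by i+0, so successive shifts are 0, 1, 2, ….
On reveal: r+0=r, e+1=f, v+2=x, e+3=h, a+4=e, l+5=q.

rfxheq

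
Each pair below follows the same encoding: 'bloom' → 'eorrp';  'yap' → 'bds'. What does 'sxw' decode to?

put

Compare letters: b→e is +3, l→o is +3, o→r is +3 — a constant shift. This is a Caesar cipher with shift 3.
Decoding sxw: s−3=p, x−3=u, w−3=t.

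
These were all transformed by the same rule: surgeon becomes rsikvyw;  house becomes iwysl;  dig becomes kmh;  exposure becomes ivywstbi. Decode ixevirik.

The output letters match the input read backwards, each shifted +4: surgeon reversed is noegrus. The word is reversed, then every letter is shifted forward by 4.
Reversing it on ixevirik: shift back: i−4=e, x−4=t, e−4=a, v−4=r, i−4=e, r−4=n, i−4=e, k−4=g → etareneg; then reverse → generate.

generate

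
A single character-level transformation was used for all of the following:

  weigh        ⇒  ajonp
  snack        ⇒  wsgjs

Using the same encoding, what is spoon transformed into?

wuuvv

Letter i (0-indexed) is shifted by i+4, so successive shifts are 4, 5, 6, ….
On spoon: s+4=w, p+5=u, o+6=u, o+7=v, n+8=v.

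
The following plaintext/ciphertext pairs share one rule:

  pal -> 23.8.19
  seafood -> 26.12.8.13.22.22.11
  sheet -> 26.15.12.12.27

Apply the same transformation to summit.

p is letter #16 and maps to 23: an offset of 7. Letters become their 1-based position plus 7 (so a→8, b→9, …).
Applying it to summit: s=19→26, u=21→28, m=13→20, m=13→20, i=9→16, t=20→27.

26.28.20.20.16.27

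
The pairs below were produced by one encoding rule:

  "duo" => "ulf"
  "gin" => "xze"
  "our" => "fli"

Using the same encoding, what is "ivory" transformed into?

zmfip

Compare letters: d→u is +17, u→l is +17, o→f is +17 — a constant shift. It's a constant shift of +17 (ROT17).
On ivory: i+17=z, v+17=m, o+17=f, r+17=i, y+17=p.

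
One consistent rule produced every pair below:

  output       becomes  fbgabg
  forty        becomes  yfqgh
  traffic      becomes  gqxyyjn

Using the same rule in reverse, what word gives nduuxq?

cellar

This is an affine cipher: with a=0,…,z=25, each position x becomes (21x+23) mod 26.
Decoding nduuxq: n(13)→5·(13−23)≡2=c; d(3)→5·(3−23)≡4=e; u(20)→5·(20−23)≡11=l; u(20)→5·(20−23)≡11=l; x(23)→5·(23−23)≡0=a; q(16)→5·(16−23)≡17=r (all mod 26).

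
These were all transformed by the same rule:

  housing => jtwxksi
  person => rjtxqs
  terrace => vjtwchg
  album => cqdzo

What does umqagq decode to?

Shifts by position in housing: pos 0: h→j (+2), pos 1: o→t (+5), pos 2: u→w (+2), pos 3: s→x (+5) — repeating every 2. A repeating key of period 2 is used — shifts +2, +5 over and over.
Reversing it on umqagq: u−2=s, m−5=h, q−2=o, a−5=v, g−2=e, q−5=l.

shovel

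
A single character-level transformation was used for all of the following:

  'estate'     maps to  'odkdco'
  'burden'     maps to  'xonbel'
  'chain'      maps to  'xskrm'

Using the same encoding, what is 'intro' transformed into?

ybdxs

The output letters match the input read backwards, each shifted +10: estate reversed is etatse. Read the word backwards and shift each letter +10.
On intro: reverse → ortni; then shift: o+10=y, r+10=b, t+10=d, n+10=x, i+10=s.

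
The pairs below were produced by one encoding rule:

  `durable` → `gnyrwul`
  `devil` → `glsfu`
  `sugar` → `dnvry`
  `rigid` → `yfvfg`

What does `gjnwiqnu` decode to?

d(3)→g(6) and u(20)→n(13) fit y≡5x+17 (mod 26); the inverse of 5 mod 26 is 21. Each letter's alphabet position (a=0..z=25) is mapped through 5·x+17 mod 26 — an affine cipher.
Undoing it on gjnwiqnu: g(6)→21·(6−17)≡3=d; j(9)→21·(9−17)≡14=o; n(13)→21·(13−17)≡20=u; w(22)→21·(22−17)≡1=b; i(8)→21·(8−17)≡19=t; q(16)→21·(16−17)≡5=f; n(13)→21·(13−17)≡20=u; u(20)→21·(20−17)≡11=l (all mod 26).

doubtful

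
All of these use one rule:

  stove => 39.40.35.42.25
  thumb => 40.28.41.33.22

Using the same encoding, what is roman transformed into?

Each letter is replaced by its alphabet position (a=1..z=26) + 20.
Applying it to roman: r=18→38, o=15→35, m=13→33, a=1→21, n=14→34.

38.35.33.21.34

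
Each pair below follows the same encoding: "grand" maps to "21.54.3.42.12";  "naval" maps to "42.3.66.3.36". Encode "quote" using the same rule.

51.63.45.60.15

g(#7)→21 and r(#18)→54: differences scale by 3, so n = 3·pos + 0. The formula is n = 3×(alphabet index, a=1).
Applying it to quote: q=17→51, u=21→63, o=15→45, t=20→60, e=5→15.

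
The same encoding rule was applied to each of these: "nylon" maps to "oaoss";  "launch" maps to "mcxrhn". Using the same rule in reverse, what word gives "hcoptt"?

Letter i (0-indexed) is shifted by i+1, so successive shifts are 1, 2, 3, ….
Undoing it on hcoptt: h−1=g, c−2=a, o−3=l, p−4=l, t−5=o, t−6=n.

gallon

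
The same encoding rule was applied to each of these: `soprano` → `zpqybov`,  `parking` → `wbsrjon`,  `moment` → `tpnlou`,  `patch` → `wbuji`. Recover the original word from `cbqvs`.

Shifts by position in soprano: pos 0: s→z (+7), pos 1: o→p (+1), pos 2: p→q (+1), pos 3: r→y (+7), pos 4: a→b (+1), pos 5: n→o (+1) — repeating every 3. It's a Vigenère-style cipher with numeric key [7,1,1]: position i shifts by key[i mod 3].
Undoing it on cbqvs: c−7=v, b−1=a, q−1=p, v−7=o, s−1=r.

vapor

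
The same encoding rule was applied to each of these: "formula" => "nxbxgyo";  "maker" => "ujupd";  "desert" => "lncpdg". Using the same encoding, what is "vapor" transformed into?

In formula: f→n is +8, o→x is +9, r→b is +10, m→x is +11 — the shift increases by 1 each position. The shift increases by 1 at each position, starting from +8: 8, 9, 10, ….
For vapor: v+8=d, a+9=j, p+10=z, o+11=z, r+12=d.

djzzd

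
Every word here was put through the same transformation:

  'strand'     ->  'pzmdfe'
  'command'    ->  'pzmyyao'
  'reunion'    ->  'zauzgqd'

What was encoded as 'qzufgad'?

The output letters match the input read backwards, each shifted +12: strand reversed is dnarts. Two steps: reverse the string, then apply a Caesar shift of +12.
Decoding qzufgad: shift back: q−12=e, z−12=n, u−12=i, f−12=t, g−12=u, a−12=o, d−12=r → enituor; then reverse → routine.

routine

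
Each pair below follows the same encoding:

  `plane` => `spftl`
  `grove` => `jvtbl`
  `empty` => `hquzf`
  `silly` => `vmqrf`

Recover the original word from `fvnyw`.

crisp

In plane: p→s is +3, l→p is +4, a→f is +5, n→t is +6 — the shift increases by 1 each position. The shift increases by 1 at each position, starting from +3: 3, 4, 5, ….
Undoing it on fvnyw: f−3=c, v−4=r, n−5=i, y−6=s, w−7=p.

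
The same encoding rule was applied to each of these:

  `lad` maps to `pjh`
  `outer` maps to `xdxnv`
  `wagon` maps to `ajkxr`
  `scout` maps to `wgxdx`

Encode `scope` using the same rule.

Two shifts are in play — +9 for a/e/i/o/u, +4 for every other letter.
On scope: s(cons)+4=w, c(cons)+4=g, o(vowel)+9=x, p(cons)+4=t, e(vowel)+9=n.

wgxtn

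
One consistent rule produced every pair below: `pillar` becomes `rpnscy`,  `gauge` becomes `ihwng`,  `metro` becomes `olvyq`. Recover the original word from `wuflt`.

A repeating key of period 2 is used — shifts +2, +7 over and over.
Undoing it on wuflt: w−2=u, u−7=n, f−2=d, l−7=e, t−2=r.

under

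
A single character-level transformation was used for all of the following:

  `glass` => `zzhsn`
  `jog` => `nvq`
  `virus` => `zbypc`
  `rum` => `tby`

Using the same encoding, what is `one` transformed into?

The output letters match the input read backwards, each shifted +7: glass reversed is ssalg. Read the word backwards and shift each letter +7.
Applying it to one: reverse → eno; then shift: e+7=l, n+7=u, o+7=v.

luv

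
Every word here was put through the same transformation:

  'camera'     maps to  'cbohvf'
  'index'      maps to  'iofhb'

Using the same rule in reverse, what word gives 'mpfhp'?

model

In camera: c→c is +0, a→b is +1, m→o is +2, e→h is +3 — the shift increases by 1 each position. The shift increases by 1 at each position, starting from +0: 0, 1, 2, ….
Decoding mpfhp: m−0=m, p−1=o, f−2=d, h−3=e, p−4=l.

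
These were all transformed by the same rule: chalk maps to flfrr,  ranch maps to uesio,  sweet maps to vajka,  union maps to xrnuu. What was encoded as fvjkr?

creek

The shift increases by 1 at each position, starting from +3: 3, 4, 5, ….
Reversing it on fvjkr: f−3=c, v−4=r, j−5=e, k−6=e, r−7=k.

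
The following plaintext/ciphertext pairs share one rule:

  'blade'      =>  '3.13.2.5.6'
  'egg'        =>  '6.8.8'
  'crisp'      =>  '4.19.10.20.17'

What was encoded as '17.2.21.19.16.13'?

patrol

b is letter #2 and maps to 3: an offset of 1. Letters become their 1-based position plus 1 (so a→2, b→3, …).
Undoing it on 17.2.21.19.16.13: 17→(17−1)÷1=16=p, 2→(2−1)÷1=1=a, 21→(21−1)÷1=20=t, 19→(19−1)÷1=18=r, 16→(16−1)÷1=15=o, 13→(13−1)÷1=12=l.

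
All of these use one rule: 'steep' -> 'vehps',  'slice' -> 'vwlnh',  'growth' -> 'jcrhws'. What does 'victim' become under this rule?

ytfelx

Shifts by position in steep: pos 0: s→v (+3), pos 1: t→e (+11), pos 2: e→h (+3), pos 3: e→p (+11) — repeating every 2. A repeating key of period 2 is used — shifts +3, +11 over and over.
On victim: v+3=y, i+11=t, c+3=f, t+11=e, i+3=l, m+11=x.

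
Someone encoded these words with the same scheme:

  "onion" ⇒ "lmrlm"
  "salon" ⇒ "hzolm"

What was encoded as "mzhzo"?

Each pair mirrors across the alphabet (o↔l, n↔m, i↔r): positions sum to 25. This is the alphabet-reversal cipher (Atbash): a becomes z, b becomes y, etc.
Reversing it on mzhzo: m↔n, z↔a, h↔s, z↔a, o↔l.

nasal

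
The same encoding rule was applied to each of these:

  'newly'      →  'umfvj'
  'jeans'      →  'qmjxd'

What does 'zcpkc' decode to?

sugar

In newly: n→u is +7, e→m is +8, w→f is +9, l→v is +10 — the shift increases by 1 each position. The shift increases by 1 at each position, starting from +7: 7, 8, 9, ….
Undoing it on zcpkc: z−7=s, c−8=u, p−9=g, k−10=a, c−11=r.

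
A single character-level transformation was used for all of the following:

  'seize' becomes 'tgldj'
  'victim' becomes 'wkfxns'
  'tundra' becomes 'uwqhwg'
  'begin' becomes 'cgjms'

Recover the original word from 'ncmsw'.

In seize: s→t is +1, e→g is +2, i→l is +3, z→d is +4 — the shift increases by 1 each position. Letter i (0-indexed) is shifted by i+1, so successive shifts are 1, 2, 3, ….
Undoing it on ncmsw: n−1=m, c−2=a, m−3=j, s−4=o, w−5=r.

major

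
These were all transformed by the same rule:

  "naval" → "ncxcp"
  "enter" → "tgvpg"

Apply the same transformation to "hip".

The output letters match the input read backwards, each shifted +2: naval reversed is lavan. Two steps: reverse the string, then apply a Caesar shift of +2.
On hip: reverse → pih; then shift: p+2=r, i+2=k, h+2=j.

rkj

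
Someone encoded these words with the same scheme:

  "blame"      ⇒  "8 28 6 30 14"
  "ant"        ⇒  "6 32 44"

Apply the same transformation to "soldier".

42 34 28 12 22 14 40

b(#2)→8 and l(#12)→28: differences scale by 2, so n = 2·pos + 4. Each letter becomes 2×(its alphabet position, a=1..z=26) + 4.
On soldier: s=19→42, o=15→34, l=12→28, d=4→12, i=9→22, e=5→14, r=18→40.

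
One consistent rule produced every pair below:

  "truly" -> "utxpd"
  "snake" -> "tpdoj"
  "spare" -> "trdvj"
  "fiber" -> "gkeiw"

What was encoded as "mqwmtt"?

lotion

In truly: t→u is +1, r→t is +2, u→x is +3, l→p is +4 — the shift increases by 1 each position. Each letter shifts forward by (position + 1), i.e. 1, 2, 3, … — the shift grows by one for each successive letter.
Reversing it on mqwmtt: m−1=l, q−2=o, w−3=t, m−4=i, t−5=o, t−6=n.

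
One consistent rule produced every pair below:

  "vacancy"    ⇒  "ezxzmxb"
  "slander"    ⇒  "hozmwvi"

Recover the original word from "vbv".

eye

This is the alphabet-reversal cipher (Atbash): a becomes z, b becomes y, etc.
Undoing it on vbv: v↔e, b↔y, v↔e.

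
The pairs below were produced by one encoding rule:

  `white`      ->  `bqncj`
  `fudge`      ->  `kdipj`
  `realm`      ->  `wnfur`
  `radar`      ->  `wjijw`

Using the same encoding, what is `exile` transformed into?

A repeating key of period 2 is used — shifts +5, +9 over and over.
Applying it to exile: e+5=j, x+9=g, i+5=n, l+9=u, e+5=j.

jgnuj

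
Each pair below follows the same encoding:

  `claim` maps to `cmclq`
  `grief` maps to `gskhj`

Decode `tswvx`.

trust

In claim: c→c is +0, l→m is +1, a→c is +2, i→l is +3 — the shift increases by 1 each position. The shift increases by 1 at each position, starting from +0: 0, 1, 2, ….
Decoding tswvx: t−0=t, s−1=r, w−2=u, v−3=s, x−4=t.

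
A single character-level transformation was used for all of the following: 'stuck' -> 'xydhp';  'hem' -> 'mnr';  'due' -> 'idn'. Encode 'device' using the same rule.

inarhn

The shift depends on letter class: consonant s→x is +5, but vowel u→d is +9. The rule splits by letter class: vowels +9, consonants +5.
For device: d(cons)+5=i, e(vowel)+9=n, v(cons)+5=a, i(vowel)+9=r, c(cons)+5=h, e(vowel)+9=n.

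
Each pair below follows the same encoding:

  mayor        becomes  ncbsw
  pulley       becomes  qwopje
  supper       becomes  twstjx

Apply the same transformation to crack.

dtdgp

In mayor: m→n is +1, a→c is +2, y→b is +3, o→s is +4 — the shift increases by 1 each position. Each letter shifts forward by (position + 1), i.e. 1, 2, 3, … — the shift grows by one for each successive letter.
On crack: c+1=d, r+2=t, a+3=d, c+4=g, k+5=p.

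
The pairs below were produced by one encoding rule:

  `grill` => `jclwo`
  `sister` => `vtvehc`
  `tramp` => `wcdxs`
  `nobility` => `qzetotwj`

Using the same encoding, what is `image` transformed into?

lxdrh

Shifts by position in grill: pos 0: g→j (+3), pos 1: r→c (+11), pos 2: i→l (+3), pos 3: l→w (+11) — repeating every 2. It's a Vigenère-style cipher with numeric key [3,11]: position i shifts by key[i mod 2].
Applying it to image: i+3=l, m+11=x, a+3=d, g+11=r, e+3=h.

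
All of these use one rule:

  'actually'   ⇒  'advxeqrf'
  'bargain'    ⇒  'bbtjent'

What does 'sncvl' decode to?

smash

In actually: a→a is +0, c→d is +1, t→v is +2, u→x is +3 — the shift increases by 1 each position. Letter i (0-indexed) is shifted by i+0, so successive shifts are 0, 1, 2, ….
Decoding sncvl: s−0=s, n−1=m, c−2=a, v−3=s, l−4=h.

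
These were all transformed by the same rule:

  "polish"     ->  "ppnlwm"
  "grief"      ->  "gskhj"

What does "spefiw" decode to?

soccer

In polish: p→p is +0, o→p is +1, l→n is +2, i→l is +3 — the shift increases by 1 each position. Each letter shifts forward by its position index (0, 1, 2, …) — the shift grows by one for each successive letter.
Reversing it on spefiw: s−0=s, p−1=o, e−2=c, f−3=c, i−4=e, w−5=r.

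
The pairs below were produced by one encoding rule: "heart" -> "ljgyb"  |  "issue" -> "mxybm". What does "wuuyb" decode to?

sport

Letter i (0-indexed) is shifted by i+4, so successive shifts are 4, 5, 6, ….
Decoding wuuyb: w−4=s, u−5=p, u−6=o, y−7=r, b−8=t.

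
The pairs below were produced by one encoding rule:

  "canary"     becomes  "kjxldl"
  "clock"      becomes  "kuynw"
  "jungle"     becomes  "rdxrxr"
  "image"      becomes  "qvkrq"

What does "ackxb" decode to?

stamp

In canary: c→k is +8, a→j is +9, n→x is +10, a→l is +11 — the shift increases by 1 each position. Each letter shifts forward by (position + 8), i.e. 8, 9, 10, … — the shift grows by one for each successive letter.
Decoding ackxb: a−8=s, c−9=t, k−10=a, x−11=m, b−12=p.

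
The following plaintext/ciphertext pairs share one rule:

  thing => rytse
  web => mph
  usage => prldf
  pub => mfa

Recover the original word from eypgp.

event

The output letters match the input read backwards, each shifted +11: thing reversed is gniht. Read the word backwards and shift each letter +11.
Reversing it on eypgp: shift back: e−11=t, y−11=n, p−11=e, g−11=v, p−11=e → tneve; then reverse → event.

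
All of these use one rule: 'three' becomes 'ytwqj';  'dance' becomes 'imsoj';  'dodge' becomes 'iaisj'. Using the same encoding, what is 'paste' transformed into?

A repeating key of period 2 is used — shifts +5, +12 over and over.
On paste: p+5=u, a+12=m, s+5=x, t+12=f, e+5=j.

umxfj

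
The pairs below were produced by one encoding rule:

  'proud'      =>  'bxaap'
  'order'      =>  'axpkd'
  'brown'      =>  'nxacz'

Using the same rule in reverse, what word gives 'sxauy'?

groom

Shifts by position in proud: pos 0: p→b (+12), pos 1: r→x (+6), pos 2: o→a (+12), pos 3: u→a (+6) — repeating every 2. A repeating key of period 2 is used — shifts +12, +6 over and over.
Decoding sxauy: s−12=g, x−6=r, a−12=o, u−6=o, y−12=m.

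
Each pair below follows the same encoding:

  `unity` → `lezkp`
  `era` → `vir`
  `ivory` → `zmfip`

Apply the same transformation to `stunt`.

Compare letters: u→l is +17, n→e is +17, i→z is +17 — a constant shift. Each letter is shifted forward by 17 in the alphabet (a Caesar shift of +17).
On stunt: s+17=j, t+17=k, u+17=l, n+17=e, t+17=k.

jklek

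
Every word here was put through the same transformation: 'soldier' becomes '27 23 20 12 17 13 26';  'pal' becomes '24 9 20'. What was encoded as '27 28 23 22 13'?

s is letter #19 and maps to 27: an offset of 8. Each letter is replaced by its alphabet position (a=1..z=26) + 8.
Undoing it on 27 28 23 22 13: 27→(27−8)÷1=19=s, 28→(28−8)÷1=20=t, 23→(23−8)÷1=15=o, 22→(22−8)÷1=14=n, 13→(13−8)÷1=5=e.

stone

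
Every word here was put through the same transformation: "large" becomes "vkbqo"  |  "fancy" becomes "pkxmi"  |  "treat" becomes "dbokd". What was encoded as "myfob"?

cover

Compare letters: l→v is +10, a→k is +10, r→b is +10 — a constant shift. It's a constant shift of +10 (ROT10).
Decoding myfob: m−10=c, y−10=o, f−10=v, o−10=e, b−10=r.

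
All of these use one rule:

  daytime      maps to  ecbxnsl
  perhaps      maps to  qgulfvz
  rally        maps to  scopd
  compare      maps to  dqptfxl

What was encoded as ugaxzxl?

In daytime: d→e is +1, a→c is +2, y→b is +3, t→x is +4 — the shift increases by 1 each position. The shift increases by 1 at each position, starting from +1: 1, 2, 3, ….
Decoding ugaxzxl: u−1=t, g−2=e, a−3=x, x−4=t, z−5=u, x−6=r, l−7=e.

texture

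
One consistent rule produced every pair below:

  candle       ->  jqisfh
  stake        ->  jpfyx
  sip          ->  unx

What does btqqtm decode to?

Two steps: reverse the string, then apply a Caesar shift of +5.
Undoing it on btqqtm: shift back: b−5=w, t−5=o, q−5=l, q−5=l, t−5=o, m−5=h → wolloh; then reverse → hollow.

hollow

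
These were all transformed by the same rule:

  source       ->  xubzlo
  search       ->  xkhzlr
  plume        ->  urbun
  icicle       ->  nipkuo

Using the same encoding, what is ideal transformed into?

njliu

In source: s→x is +5, o→u is +6, u→b is +7, r→z is +8 — the shift increases by 1 each position. Letter i (0-indexed) is shifted by i+5, so successive shifts are 5, 6, 7, ….
For ideal: i+5=n, d+6=j, e+7=l, a+8=i, l+9=u.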